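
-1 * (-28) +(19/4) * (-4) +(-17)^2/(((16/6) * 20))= 2307/160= 14.42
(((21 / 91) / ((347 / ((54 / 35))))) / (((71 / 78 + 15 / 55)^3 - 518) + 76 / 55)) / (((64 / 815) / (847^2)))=-18.20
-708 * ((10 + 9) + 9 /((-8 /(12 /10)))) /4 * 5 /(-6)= 20827 /8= 2603.38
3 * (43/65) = 129/65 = 1.98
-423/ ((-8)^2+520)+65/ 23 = 28231/ 13432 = 2.10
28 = 28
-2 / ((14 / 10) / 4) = -40 / 7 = -5.71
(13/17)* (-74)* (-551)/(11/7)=3710434/187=19841.89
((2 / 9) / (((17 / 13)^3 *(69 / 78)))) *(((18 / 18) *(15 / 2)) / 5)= 57122 / 338997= 0.17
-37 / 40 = -0.92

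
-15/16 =-0.94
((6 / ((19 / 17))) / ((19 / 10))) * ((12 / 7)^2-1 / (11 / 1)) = 1565700 / 194579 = 8.05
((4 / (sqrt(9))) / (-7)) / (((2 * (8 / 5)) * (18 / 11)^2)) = -0.02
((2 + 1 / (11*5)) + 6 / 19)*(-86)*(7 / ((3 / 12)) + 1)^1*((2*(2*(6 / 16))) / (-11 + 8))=3041433 / 1045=2910.46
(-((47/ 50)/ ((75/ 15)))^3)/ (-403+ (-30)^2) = -103823/ 7765625000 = -0.00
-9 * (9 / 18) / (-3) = 3 / 2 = 1.50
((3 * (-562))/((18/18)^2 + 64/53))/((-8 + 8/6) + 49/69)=685078/5343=128.22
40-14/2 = 33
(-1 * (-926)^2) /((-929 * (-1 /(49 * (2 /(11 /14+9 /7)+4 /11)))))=-17814921376 /296351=-60114.26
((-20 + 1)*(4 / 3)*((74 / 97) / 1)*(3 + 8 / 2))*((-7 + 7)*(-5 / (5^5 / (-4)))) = 0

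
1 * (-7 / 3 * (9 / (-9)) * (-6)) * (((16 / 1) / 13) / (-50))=112 / 325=0.34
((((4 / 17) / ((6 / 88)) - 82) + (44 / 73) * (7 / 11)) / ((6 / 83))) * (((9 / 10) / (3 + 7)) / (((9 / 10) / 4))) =-432.52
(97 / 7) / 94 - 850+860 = 10.15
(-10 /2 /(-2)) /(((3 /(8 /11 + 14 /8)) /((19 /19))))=545 /264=2.06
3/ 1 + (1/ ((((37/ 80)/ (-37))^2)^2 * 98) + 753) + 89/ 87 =1784987189/ 4263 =418716.21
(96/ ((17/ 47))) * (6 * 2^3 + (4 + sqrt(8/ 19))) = 9024 * sqrt(38)/ 323 + 234624/ 17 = 13973.63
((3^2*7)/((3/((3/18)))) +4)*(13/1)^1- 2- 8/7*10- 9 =1051/14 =75.07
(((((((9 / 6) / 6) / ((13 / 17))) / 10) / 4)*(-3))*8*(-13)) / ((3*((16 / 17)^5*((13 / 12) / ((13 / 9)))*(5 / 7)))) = 168962983 / 78643200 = 2.15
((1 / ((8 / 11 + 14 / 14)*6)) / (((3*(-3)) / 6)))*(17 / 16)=-0.07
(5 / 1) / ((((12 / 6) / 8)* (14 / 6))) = 60 / 7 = 8.57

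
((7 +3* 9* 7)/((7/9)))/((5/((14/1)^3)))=691488/5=138297.60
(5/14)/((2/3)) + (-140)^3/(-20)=3841615/28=137200.54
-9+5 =-4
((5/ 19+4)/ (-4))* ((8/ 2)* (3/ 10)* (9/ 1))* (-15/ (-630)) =-729/ 2660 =-0.27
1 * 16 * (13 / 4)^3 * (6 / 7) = 6591 / 14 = 470.79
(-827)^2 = 683929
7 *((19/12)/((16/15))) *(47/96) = 31255/6144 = 5.09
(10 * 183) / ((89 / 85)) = 155550 / 89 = 1747.75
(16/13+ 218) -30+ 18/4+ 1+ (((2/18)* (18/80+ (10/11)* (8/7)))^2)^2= 1494691975931007730813/7675669314593280000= 194.73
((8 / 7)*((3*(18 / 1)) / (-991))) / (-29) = 432 / 201173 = 0.00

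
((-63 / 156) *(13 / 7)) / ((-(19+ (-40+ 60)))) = 1 / 52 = 0.02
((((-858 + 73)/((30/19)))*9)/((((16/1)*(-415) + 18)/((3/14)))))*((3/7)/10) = 80541/12979120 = 0.01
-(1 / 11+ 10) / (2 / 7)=-777 / 22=-35.32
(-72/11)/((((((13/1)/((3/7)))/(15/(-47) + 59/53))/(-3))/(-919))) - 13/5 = -5922029063/12467455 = -475.00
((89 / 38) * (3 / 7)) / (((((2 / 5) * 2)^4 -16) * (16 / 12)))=-166875 / 3455872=-0.05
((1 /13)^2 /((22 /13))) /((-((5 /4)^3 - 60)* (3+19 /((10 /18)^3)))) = 400 /755749137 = 0.00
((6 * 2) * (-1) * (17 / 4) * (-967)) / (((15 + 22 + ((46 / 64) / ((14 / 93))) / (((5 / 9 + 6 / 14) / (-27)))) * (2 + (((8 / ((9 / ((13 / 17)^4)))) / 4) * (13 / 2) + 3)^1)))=-2372546970432 / 24842438939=-95.50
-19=-19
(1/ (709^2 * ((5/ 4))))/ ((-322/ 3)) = -6/ 404658205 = -0.00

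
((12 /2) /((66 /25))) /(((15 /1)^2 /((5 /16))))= 5 /1584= 0.00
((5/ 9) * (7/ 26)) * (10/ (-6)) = -175/ 702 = -0.25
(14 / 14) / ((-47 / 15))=-15 / 47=-0.32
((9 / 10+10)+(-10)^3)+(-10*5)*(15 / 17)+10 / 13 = -2281711 / 2210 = -1032.45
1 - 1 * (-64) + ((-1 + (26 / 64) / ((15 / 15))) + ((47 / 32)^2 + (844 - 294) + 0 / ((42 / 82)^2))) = 631361 / 1024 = 616.56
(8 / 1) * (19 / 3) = 152 / 3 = 50.67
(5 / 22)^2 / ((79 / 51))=1275 / 38236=0.03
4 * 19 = 76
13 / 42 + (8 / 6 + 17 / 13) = 537 / 182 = 2.95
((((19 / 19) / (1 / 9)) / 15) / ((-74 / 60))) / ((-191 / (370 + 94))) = 8352 / 7067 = 1.18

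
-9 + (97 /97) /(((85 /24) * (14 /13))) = -5199 /595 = -8.74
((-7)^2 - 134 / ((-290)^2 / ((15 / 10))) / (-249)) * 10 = 342034767 / 698030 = 490.00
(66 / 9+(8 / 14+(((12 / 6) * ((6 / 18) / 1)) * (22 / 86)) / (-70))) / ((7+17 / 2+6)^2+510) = 6796 / 836135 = 0.01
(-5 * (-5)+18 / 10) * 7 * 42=39396 / 5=7879.20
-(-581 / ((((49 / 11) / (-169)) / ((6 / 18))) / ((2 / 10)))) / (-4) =154297 / 420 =367.37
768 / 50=384 / 25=15.36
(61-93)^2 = 1024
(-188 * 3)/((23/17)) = -9588/23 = -416.87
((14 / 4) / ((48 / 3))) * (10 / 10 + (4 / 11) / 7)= 81 / 352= 0.23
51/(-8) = -51/8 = -6.38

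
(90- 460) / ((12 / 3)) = -185 / 2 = -92.50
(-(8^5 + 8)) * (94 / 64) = -192559 / 4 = -48139.75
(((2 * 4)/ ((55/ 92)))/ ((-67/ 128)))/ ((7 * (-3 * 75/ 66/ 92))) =17334272/ 175875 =98.56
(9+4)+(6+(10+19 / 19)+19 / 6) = 199 / 6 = 33.17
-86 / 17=-5.06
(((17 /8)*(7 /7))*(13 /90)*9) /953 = 221 /76240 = 0.00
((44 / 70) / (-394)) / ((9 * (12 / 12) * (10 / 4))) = -22 / 310275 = -0.00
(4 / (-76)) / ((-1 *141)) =1 / 2679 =0.00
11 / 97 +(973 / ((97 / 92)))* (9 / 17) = 805831 / 1649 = 488.68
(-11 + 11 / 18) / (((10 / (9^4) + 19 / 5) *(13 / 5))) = -3408075 / 3242434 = -1.05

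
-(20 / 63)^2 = -400 / 3969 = -0.10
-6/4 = -3/2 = -1.50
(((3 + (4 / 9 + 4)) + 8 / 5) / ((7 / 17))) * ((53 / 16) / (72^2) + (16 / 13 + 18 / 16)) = 17580134231 / 339655680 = 51.76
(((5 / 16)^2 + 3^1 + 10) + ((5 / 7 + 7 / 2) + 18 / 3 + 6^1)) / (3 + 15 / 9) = 157581 / 25088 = 6.28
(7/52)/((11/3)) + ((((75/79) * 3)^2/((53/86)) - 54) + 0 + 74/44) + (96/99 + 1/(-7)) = -38.29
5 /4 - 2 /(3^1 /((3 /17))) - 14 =-875 /68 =-12.87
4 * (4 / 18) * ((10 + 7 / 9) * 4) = 3104 / 81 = 38.32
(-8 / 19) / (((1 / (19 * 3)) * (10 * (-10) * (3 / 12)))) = 24 / 25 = 0.96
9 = 9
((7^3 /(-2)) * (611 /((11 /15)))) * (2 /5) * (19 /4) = -11945661 /44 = -271492.30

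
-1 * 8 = -8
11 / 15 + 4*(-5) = -289 / 15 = -19.27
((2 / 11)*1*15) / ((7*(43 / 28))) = 120 / 473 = 0.25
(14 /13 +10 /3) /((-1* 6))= -86 /117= -0.74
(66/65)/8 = 33/260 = 0.13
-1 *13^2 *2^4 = -2704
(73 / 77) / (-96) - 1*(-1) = 7319 / 7392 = 0.99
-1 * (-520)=520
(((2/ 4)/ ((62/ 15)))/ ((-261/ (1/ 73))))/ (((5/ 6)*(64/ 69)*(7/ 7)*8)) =-69/ 67202048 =-0.00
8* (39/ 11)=312/ 11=28.36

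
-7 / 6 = -1.17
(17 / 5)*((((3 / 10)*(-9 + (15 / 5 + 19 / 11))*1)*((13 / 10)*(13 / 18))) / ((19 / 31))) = -6.68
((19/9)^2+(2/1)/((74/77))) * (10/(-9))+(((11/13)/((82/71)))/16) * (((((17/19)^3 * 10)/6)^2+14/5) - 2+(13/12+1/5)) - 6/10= -3334681218453520061/432870551166418560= -7.70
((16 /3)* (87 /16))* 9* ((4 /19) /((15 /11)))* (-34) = -130152 /95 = -1370.02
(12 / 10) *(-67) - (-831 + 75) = 3378 / 5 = 675.60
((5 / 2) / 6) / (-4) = -5 / 48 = -0.10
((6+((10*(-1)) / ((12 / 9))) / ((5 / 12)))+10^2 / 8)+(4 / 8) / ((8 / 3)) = 0.69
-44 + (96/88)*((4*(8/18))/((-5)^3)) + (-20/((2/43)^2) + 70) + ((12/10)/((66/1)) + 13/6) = -6912623/750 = -9216.83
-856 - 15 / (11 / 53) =-10211 / 11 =-928.27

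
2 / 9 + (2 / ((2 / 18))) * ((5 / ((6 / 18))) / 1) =270.22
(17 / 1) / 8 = 17 / 8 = 2.12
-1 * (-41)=41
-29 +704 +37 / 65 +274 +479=92857 / 65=1428.57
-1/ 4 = -0.25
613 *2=1226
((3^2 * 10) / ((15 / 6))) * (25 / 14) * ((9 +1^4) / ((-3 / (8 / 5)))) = -2400 / 7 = -342.86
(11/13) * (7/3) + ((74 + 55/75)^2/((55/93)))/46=170432191/822250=207.28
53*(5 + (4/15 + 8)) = 10547/15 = 703.13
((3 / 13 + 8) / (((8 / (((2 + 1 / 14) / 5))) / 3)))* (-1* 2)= -9309 / 3640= -2.56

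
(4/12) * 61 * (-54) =-1098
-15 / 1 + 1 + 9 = -5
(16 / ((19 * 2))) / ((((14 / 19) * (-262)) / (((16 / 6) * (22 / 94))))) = -176 / 129297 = -0.00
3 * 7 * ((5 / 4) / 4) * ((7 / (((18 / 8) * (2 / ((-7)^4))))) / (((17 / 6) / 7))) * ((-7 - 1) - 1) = -37059435 / 68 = -544991.69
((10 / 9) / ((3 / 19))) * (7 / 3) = 1330 / 81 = 16.42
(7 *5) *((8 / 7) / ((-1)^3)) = -40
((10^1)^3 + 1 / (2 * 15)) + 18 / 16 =120139 / 120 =1001.16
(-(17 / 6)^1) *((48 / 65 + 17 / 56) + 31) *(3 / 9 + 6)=-37672459 / 65520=-574.98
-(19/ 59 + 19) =-1140/ 59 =-19.32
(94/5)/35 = 94/175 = 0.54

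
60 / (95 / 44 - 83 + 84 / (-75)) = -66000 / 90157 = -0.73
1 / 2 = 0.50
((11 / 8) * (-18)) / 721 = -99 / 2884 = -0.03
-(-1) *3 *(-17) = -51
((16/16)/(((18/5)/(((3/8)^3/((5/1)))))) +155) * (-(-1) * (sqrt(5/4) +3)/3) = 158723 * sqrt(5)/6144 +158723/1024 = 212.77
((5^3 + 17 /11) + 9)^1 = 1491 /11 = 135.55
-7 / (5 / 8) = -11.20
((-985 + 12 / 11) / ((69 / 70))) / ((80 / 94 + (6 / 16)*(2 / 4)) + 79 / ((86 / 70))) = -24498076960 / 1603663017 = -15.28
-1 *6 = -6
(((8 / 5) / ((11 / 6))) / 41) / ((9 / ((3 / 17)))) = 16 / 38335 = 0.00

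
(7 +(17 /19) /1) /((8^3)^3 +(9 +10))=50 /850045731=0.00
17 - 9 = 8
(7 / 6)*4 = 14 / 3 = 4.67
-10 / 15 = -2 / 3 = -0.67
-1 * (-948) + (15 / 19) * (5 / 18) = 108097 / 114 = 948.22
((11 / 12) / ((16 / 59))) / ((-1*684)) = -649 / 131328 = -0.00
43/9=4.78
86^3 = 636056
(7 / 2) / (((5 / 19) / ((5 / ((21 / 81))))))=513 / 2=256.50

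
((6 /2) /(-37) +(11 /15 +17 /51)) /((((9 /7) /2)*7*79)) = 0.00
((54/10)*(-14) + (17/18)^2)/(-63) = 121027/102060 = 1.19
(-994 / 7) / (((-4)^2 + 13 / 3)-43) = 213 / 34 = 6.26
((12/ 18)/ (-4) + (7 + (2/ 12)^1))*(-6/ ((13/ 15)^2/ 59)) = -557550/ 169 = -3299.11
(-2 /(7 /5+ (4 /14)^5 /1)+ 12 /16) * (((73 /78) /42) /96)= -0.00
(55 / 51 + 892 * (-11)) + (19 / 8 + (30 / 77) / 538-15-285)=-85426350511 / 8450904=-10108.55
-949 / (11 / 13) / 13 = -949 / 11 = -86.27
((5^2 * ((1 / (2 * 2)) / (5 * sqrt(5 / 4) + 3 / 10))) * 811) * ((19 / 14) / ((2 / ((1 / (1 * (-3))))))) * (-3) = -304125 / 9184 + 2534375 * sqrt(5) / 9184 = 583.94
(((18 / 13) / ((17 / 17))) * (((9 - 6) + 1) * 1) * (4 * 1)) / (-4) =-72 / 13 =-5.54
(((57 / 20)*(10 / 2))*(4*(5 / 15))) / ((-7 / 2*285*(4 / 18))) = -3 / 35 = -0.09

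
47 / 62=0.76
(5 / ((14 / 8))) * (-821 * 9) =-147780 / 7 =-21111.43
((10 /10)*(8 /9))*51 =136 /3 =45.33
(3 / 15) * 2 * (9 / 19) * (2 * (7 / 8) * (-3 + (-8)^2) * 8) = 161.81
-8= -8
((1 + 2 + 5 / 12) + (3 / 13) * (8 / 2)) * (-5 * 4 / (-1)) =3385 / 39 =86.79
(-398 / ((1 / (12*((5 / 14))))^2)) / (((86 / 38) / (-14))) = 13611600 / 301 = 45221.26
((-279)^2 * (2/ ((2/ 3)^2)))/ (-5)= -700569/ 10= -70056.90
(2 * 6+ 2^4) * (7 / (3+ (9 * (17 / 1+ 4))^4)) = 49 / 318997461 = 0.00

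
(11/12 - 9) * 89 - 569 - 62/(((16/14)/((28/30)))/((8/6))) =-244067/180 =-1355.93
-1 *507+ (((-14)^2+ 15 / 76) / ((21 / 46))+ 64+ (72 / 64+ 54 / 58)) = -1034753 / 92568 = -11.18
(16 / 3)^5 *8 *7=58720256 / 243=241647.14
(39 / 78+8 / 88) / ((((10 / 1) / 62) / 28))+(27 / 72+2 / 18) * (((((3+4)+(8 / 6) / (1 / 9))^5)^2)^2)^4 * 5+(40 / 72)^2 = 4852813805642898073345259000000000000000000000000000000000000000000000000000000000000000000000000000000.00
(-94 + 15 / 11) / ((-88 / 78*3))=13247 / 484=27.37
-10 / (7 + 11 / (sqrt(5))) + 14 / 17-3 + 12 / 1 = 55 * sqrt(5) / 62 + 7379 / 1054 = 8.98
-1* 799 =-799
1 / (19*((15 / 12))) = 4 / 95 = 0.04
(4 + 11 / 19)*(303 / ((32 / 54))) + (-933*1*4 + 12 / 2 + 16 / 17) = -7151405 / 5168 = -1383.79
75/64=1.17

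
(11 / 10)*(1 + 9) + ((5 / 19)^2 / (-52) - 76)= -1220205 / 18772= -65.00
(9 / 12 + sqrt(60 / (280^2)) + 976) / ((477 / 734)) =367*sqrt(15) / 33390 + 1433869 / 954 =1503.05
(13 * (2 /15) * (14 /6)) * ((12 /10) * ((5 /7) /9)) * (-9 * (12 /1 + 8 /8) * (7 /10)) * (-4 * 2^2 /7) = 5408 /75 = 72.11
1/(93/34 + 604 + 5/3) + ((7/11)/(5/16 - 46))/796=161478622/99301067063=0.00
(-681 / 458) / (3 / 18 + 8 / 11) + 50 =653077 / 13511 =48.34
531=531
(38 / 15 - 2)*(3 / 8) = 0.20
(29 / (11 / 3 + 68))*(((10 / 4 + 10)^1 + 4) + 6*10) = 13311 / 430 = 30.96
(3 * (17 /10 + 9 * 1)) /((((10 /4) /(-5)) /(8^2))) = -20544 /5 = -4108.80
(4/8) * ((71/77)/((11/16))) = 0.67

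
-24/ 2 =-12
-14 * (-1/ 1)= 14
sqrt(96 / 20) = 2 * sqrt(30) / 5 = 2.19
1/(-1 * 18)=-1/18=-0.06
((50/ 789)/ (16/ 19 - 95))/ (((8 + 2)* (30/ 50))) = -0.00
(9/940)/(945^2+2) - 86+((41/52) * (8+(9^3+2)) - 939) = -1206755199057/2728197485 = -442.33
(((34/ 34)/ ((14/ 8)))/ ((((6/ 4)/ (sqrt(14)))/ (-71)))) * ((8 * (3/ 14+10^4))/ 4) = -79521704 * sqrt(14)/ 147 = -2024101.84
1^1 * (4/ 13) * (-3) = -12/ 13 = -0.92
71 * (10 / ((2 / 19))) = 6745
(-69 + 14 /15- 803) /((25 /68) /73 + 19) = -64859624 /1415115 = -45.83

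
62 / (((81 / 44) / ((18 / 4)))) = 1364 / 9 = 151.56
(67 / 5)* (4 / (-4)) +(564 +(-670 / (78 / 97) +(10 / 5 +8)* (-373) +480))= -688858 / 195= -3532.61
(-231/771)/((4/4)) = -77/257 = -0.30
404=404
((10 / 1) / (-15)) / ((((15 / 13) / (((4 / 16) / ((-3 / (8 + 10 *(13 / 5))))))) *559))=17 / 5805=0.00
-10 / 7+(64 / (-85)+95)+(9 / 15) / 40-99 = -146763 / 23800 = -6.17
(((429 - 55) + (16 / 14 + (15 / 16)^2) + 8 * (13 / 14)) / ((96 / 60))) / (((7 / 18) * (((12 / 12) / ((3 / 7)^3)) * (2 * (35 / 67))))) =11187375183 / 240945152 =46.43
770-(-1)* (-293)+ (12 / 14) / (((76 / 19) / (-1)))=6675 / 14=476.79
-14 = -14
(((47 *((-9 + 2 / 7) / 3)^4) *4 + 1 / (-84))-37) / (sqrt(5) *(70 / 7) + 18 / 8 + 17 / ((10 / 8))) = -16457498773055 / 19352998791 + 10383279983000 *sqrt(5) / 19352998791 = 349.31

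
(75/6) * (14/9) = 175/9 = 19.44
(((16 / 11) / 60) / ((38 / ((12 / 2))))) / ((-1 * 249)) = -4 / 260205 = -0.00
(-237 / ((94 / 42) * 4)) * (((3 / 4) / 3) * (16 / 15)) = -1659 / 235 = -7.06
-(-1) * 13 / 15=13 / 15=0.87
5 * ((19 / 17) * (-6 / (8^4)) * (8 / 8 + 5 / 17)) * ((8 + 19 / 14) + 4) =-34485 / 243712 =-0.14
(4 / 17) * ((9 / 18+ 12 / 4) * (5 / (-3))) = -70 / 51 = -1.37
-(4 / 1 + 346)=-350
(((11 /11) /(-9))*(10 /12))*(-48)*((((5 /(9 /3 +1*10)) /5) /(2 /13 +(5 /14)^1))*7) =3920 /837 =4.68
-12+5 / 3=-31 / 3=-10.33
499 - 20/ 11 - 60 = 4809/ 11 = 437.18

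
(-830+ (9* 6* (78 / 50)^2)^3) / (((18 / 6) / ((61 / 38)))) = 16893121341332297 / 13916015625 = 1213933.77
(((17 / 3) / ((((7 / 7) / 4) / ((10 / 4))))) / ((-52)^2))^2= 7225 / 16451136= 0.00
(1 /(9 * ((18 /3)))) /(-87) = -1 /4698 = -0.00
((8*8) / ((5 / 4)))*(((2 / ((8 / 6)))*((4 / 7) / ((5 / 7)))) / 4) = 384 / 25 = 15.36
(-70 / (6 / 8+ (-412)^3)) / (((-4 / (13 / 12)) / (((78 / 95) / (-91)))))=0.00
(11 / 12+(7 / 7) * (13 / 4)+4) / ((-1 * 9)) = -49 / 54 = -0.91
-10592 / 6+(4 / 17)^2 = -1530496 / 867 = -1765.28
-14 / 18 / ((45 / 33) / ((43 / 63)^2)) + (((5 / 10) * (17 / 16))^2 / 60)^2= -1706016911899 / 6421059993600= -0.27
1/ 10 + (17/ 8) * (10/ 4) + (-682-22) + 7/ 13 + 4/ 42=-15243311/ 21840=-697.95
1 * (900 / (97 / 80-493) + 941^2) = 34837406983 / 39343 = 885479.17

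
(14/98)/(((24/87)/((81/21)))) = 783/392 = 2.00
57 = 57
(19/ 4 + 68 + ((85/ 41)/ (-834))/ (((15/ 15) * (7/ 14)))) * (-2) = -145.49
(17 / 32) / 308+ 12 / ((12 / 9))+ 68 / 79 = 7679167 / 778624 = 9.86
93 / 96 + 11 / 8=75 / 32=2.34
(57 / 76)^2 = 9 / 16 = 0.56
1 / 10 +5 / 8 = 29 / 40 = 0.72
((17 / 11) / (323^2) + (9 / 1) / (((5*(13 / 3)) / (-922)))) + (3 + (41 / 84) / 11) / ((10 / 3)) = -18776930171 / 49145096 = -382.07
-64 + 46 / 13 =-786 / 13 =-60.46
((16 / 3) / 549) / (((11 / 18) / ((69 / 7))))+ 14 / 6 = 35087 / 14091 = 2.49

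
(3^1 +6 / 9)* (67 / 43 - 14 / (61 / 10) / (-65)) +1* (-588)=-59552951 / 102297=-582.16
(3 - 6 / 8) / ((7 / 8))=18 / 7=2.57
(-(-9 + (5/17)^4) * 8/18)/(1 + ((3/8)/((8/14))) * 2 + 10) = 48068096/148082733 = 0.32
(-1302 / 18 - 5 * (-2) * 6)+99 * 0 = -37 / 3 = -12.33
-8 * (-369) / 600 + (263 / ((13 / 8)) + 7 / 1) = 173.77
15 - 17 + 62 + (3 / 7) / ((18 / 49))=367 / 6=61.17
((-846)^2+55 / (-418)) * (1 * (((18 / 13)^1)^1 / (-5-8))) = -244774827 / 3211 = -76230.09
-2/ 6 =-0.33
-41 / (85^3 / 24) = -984 / 614125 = -0.00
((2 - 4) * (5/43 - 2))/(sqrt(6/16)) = 108 * sqrt(6)/43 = 6.15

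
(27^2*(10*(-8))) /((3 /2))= -38880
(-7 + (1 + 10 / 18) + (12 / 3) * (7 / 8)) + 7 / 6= -7 / 9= -0.78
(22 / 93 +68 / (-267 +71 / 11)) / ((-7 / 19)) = 61864 / 932883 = 0.07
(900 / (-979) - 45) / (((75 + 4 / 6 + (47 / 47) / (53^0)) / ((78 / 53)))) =-0.88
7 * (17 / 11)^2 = 2023 / 121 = 16.72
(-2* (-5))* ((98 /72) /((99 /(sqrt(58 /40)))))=49* sqrt(145) /3564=0.17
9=9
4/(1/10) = 40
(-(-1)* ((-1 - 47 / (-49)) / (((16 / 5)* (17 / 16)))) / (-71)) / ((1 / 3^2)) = 90 / 59143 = 0.00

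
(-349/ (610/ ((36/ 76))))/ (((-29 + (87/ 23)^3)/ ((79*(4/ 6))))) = -1006369071/ 1771299700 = -0.57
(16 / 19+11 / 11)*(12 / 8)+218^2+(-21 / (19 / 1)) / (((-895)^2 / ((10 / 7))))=289332953473 / 6087790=47526.76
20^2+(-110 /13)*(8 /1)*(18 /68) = 84440 /221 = 382.08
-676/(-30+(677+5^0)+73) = -676/721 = -0.94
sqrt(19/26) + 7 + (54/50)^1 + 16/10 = sqrt(494)/26 + 242/25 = 10.53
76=76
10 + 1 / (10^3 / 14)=5007 / 500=10.01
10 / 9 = 1.11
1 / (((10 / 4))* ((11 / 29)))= 58 / 55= 1.05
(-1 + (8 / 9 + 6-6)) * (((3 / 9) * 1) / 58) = -1 / 1566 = -0.00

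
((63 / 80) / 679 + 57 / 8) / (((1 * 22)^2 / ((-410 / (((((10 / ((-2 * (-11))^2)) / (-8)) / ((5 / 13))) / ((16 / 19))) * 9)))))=6046024 / 71877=84.12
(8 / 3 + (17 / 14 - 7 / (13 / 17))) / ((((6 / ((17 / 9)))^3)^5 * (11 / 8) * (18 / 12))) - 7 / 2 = -3.50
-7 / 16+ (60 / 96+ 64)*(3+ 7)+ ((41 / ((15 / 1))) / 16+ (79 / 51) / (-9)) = 5928547 / 9180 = 645.81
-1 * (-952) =952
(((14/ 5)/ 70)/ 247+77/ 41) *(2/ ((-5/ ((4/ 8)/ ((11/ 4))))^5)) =-30433024/ 127419021640625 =-0.00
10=10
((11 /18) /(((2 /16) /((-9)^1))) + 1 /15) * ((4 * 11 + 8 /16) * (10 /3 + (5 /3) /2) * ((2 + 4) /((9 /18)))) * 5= -1466275 /3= -488758.33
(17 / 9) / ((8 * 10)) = 17 / 720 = 0.02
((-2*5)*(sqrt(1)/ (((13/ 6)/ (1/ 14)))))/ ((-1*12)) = 5/ 182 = 0.03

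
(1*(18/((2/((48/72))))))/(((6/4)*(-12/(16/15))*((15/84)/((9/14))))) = -32/25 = -1.28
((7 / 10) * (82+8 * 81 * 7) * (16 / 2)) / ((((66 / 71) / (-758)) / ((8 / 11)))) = -27835530688 / 1815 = -15336380.54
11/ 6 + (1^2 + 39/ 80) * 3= 1511/ 240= 6.30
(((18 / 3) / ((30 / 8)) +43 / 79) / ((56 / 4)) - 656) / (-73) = 518119 / 57670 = 8.98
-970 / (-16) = 485 / 8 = 60.62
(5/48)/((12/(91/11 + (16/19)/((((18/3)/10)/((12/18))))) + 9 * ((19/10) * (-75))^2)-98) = 86605/151864613772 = 0.00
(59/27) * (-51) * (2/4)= -1003/18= -55.72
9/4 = 2.25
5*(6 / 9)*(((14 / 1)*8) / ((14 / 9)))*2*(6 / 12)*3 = 720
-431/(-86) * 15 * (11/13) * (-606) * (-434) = 16729453.90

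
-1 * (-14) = 14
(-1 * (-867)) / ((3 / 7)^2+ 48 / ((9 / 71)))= 2.29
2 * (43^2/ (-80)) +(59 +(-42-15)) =-1769/ 40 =-44.22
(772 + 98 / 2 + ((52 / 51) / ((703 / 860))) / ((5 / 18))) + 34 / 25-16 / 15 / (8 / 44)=735868187 / 896325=820.98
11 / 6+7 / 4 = 43 / 12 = 3.58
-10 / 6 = -1.67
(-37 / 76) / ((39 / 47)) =-1739 / 2964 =-0.59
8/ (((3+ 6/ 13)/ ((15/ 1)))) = 104/ 3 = 34.67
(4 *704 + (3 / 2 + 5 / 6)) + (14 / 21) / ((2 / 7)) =8462 / 3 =2820.67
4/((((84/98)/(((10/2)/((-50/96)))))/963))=-215712/5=-43142.40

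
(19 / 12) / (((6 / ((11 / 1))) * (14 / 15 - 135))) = -1045 / 48264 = -0.02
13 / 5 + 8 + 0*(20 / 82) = 53 / 5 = 10.60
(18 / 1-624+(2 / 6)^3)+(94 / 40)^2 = -6484757 / 10800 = -600.44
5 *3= 15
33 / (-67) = -33 / 67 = -0.49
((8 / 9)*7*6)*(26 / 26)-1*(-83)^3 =1715473 / 3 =571824.33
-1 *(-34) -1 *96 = -62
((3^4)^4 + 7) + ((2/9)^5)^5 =30903159407918526204888796749704/717897987691852588770249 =43046728.00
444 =444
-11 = -11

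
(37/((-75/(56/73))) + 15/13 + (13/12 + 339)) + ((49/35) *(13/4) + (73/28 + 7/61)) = 42321161357/121566900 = 348.13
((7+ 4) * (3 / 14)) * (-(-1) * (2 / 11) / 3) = 1 / 7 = 0.14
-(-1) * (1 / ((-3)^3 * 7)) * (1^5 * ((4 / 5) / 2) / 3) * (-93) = 62 / 945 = 0.07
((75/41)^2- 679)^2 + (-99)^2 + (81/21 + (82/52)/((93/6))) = 3717200808597825/7971471781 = 466312.99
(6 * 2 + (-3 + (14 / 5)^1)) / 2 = 59 / 10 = 5.90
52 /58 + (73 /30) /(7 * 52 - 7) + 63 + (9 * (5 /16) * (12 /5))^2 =271992031 /2484720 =109.47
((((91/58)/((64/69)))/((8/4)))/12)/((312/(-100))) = -0.02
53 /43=1.23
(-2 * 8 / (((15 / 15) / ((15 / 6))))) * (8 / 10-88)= 3488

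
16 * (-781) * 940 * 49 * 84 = -48347523840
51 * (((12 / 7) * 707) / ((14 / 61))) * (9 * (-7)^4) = 5819816142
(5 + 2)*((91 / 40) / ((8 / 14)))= 4459 / 160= 27.87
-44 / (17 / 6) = -264 / 17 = -15.53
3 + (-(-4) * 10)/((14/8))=181/7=25.86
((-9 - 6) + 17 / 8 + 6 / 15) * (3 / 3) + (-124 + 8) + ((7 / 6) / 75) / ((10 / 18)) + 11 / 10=-127347 / 1000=-127.35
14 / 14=1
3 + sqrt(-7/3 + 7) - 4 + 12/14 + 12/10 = 37/35 + sqrt(42)/3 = 3.22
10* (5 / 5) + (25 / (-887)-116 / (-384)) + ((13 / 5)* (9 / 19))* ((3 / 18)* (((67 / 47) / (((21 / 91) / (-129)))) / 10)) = -11563809121 / 1901018400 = -6.08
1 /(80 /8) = 1 /10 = 0.10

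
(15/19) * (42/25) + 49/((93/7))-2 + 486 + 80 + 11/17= 85560316/150195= 569.66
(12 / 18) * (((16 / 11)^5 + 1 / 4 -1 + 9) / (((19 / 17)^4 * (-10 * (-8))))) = 41800005433 / 530231428320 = 0.08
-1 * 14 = -14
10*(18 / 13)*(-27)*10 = -48600 / 13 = -3738.46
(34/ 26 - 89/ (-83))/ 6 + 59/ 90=102181/ 97110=1.05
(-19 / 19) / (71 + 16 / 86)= -43 / 3061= -0.01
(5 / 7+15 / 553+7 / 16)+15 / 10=23703 / 8848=2.68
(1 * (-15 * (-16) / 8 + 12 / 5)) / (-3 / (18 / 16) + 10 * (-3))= -0.99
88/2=44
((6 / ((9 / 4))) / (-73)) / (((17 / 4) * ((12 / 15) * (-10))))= 4 / 3723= 0.00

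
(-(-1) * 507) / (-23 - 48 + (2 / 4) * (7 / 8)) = -7.19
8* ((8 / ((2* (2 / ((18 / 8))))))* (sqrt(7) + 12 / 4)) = 36* sqrt(7) + 108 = 203.25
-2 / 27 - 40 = -1082 / 27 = -40.07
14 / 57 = 0.25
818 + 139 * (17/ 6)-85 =6761/ 6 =1126.83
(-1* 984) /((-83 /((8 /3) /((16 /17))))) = 2788 /83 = 33.59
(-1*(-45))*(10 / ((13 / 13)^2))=450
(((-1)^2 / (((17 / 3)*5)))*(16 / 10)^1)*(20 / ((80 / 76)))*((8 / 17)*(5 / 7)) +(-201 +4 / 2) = -2009237 / 10115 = -198.64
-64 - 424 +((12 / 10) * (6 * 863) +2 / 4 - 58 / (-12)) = 85964 / 15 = 5730.93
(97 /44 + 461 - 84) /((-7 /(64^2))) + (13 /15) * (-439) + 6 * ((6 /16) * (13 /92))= -94473207217 /425040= -222268.98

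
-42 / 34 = -21 / 17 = -1.24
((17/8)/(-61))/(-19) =17/9272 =0.00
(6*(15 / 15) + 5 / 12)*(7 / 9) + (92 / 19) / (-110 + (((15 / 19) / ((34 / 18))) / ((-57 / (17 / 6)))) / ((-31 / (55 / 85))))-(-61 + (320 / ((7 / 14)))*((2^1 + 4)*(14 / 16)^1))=-14889947297111 / 4520250900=-3294.05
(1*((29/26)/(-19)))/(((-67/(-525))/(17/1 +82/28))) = -606825/66196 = -9.17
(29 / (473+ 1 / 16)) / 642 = 8 / 83781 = 0.00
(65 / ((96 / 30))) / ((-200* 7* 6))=-13 / 5376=-0.00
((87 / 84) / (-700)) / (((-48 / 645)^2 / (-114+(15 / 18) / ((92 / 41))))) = 3363269983 / 110788608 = 30.36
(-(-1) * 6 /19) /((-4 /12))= -18 /19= -0.95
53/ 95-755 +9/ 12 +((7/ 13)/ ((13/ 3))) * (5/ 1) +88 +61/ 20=-10628744/ 16055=-662.02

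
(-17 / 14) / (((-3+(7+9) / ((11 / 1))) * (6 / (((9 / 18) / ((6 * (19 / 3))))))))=11 / 6384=0.00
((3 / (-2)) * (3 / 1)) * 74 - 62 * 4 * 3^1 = -1077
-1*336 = -336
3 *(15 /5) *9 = 81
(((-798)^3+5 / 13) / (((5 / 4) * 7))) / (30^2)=-6606204691 / 102375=-64529.47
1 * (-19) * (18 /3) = -114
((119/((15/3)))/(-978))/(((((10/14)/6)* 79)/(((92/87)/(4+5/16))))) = -53312/84022425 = -0.00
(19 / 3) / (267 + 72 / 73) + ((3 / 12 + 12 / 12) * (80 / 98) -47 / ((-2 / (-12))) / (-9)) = 93109591 / 2875761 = 32.38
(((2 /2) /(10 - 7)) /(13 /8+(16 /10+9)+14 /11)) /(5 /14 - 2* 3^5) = -6160 /121137783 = -0.00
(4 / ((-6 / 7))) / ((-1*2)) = 7 / 3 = 2.33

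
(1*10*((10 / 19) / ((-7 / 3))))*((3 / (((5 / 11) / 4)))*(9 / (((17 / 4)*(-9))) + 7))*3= -2732400 / 2261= -1208.49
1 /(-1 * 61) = -1 /61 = -0.02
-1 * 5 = -5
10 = 10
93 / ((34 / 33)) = 3069 / 34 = 90.26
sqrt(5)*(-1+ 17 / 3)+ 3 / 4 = 3 / 4+ 14*sqrt(5) / 3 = 11.18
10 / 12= 5 / 6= 0.83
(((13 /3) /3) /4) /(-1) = -13 /36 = -0.36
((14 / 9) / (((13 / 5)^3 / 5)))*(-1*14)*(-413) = 50592500 / 19773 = 2558.67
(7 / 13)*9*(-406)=-25578 / 13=-1967.54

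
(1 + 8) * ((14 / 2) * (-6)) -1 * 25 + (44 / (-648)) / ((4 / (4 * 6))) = -10892 / 27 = -403.41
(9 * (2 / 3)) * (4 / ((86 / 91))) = 1092 / 43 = 25.40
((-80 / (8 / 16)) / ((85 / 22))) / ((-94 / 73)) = 25696 / 799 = 32.16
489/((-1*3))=-163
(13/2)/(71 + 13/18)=117/1291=0.09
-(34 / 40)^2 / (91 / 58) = -8381 / 18200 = -0.46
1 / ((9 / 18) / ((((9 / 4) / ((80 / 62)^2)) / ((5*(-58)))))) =-8649 / 928000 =-0.01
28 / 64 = 7 / 16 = 0.44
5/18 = 0.28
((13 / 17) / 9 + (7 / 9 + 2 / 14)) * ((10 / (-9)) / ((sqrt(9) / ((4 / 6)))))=-7180 / 28917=-0.25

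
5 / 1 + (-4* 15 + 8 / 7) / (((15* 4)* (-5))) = 5.20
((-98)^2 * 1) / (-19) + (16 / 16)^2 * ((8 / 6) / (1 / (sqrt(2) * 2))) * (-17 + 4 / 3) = -9604 / 19- 376 * sqrt(2) / 9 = -564.56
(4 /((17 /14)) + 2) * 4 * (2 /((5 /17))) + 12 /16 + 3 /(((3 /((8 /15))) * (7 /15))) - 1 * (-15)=4505 /28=160.89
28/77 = 4/11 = 0.36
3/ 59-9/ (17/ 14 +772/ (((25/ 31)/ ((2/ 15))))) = -758337/ 39911789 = -0.02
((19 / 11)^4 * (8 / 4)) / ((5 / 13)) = 3388346 / 73205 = 46.29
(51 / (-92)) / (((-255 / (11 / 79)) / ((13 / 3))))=143 / 109020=0.00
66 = 66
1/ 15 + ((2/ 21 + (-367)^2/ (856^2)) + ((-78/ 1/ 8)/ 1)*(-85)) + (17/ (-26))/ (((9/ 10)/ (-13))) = 193544998571/ 230811840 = 838.54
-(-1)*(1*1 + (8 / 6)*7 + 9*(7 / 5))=344 / 15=22.93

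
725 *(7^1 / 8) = 5075 / 8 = 634.38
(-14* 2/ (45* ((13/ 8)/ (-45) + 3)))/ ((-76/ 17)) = 952/ 20273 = 0.05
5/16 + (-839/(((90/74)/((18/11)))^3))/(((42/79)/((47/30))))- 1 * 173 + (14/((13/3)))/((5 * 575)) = -1553074552493173/250720470000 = -6194.45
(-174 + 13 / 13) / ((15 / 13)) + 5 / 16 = -35909 / 240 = -149.62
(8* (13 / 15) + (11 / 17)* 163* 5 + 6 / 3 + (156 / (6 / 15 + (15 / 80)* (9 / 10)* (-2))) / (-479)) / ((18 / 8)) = 259472828 / 1099305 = 236.03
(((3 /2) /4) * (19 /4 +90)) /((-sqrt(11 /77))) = -1137 * sqrt(7) /32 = -94.01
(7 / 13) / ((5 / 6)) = 42 / 65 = 0.65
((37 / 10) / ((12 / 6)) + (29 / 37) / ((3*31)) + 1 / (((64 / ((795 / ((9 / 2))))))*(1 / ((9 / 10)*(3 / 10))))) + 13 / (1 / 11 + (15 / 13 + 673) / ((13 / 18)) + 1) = 166916761823 / 63765859200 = 2.62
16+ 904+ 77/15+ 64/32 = 13907/15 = 927.13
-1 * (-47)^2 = -2209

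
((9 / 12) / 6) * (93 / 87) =0.13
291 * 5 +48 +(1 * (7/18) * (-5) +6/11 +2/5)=1486981/990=1502.00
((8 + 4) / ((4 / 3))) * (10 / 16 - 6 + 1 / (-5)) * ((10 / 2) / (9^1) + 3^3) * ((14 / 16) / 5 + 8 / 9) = -2647679 / 1800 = -1470.93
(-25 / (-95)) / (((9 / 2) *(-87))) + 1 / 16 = 14717 / 238032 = 0.06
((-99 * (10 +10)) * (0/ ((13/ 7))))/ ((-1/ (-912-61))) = 0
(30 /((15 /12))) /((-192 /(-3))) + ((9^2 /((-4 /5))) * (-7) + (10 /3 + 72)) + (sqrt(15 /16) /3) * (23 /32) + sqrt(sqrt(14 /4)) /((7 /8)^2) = 23 * sqrt(15) /384 + 32 * 2^(3 /4) * 7^(1 /4) /49 + 18827 /24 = 786.48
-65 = -65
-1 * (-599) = 599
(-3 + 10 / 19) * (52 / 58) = -1222 / 551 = -2.22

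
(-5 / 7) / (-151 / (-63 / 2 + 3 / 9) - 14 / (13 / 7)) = 12155 / 45836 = 0.27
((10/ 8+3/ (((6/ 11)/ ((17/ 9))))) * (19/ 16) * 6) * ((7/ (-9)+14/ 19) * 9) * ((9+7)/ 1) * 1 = -2933/ 6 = -488.83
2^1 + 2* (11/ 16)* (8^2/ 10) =54/ 5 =10.80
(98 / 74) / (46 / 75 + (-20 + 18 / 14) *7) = -525 / 51689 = -0.01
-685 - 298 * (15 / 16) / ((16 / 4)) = -24155 / 32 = -754.84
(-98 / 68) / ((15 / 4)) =-98 / 255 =-0.38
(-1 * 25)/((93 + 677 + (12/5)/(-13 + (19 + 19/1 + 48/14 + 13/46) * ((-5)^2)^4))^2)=-0.00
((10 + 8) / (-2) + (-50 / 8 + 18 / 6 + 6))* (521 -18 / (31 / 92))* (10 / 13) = -139375 / 62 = -2247.98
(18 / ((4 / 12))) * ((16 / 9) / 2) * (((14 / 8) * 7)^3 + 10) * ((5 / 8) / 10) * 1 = 354867 / 64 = 5544.80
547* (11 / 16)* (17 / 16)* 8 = 102289 / 32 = 3196.53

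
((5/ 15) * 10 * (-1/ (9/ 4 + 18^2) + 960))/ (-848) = -313199/ 82998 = -3.77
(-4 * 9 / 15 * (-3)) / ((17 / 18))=648 / 85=7.62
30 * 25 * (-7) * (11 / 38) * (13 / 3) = -125125 / 19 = -6585.53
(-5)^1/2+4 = 3/2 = 1.50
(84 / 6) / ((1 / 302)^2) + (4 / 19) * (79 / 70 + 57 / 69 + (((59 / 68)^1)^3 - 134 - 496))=1276723.92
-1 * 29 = -29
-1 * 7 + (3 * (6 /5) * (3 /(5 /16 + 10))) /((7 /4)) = -12323 /1925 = -6.40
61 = 61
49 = 49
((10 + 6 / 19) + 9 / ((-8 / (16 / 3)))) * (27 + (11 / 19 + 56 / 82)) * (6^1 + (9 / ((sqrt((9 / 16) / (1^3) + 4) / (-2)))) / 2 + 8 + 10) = 1056768 / 361 - 1585152 * sqrt(73) / 26353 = 2413.41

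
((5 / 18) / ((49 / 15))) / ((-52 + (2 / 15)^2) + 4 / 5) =-1875 / 1128568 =-0.00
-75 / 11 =-6.82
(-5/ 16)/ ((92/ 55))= -275/ 1472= -0.19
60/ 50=6/ 5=1.20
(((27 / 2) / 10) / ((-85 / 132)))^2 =793881 / 180625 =4.40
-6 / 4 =-3 / 2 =-1.50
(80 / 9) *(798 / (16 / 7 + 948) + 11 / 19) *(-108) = -43033440 / 31597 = -1361.95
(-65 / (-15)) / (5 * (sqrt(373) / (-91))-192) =-6889792 / 305261459+5915 * sqrt(373) / 915784377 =-0.02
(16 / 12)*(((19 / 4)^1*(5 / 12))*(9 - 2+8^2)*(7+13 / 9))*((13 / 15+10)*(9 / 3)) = 4177853 / 81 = 51578.43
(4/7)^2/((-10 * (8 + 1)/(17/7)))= -136/15435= -0.01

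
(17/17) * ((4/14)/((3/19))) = 38/21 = 1.81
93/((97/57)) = 5301/97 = 54.65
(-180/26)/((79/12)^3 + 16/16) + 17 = 109187987/6431971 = 16.98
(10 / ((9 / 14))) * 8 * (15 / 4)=1400 / 3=466.67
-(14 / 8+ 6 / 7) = -73 / 28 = -2.61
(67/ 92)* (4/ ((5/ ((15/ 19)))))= 0.46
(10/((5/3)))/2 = 3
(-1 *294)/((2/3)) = -441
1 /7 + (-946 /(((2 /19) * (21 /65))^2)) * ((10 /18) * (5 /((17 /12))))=-36071568037 /22491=-1603822.33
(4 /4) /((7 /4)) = 4 /7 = 0.57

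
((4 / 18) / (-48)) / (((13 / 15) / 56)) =-35 / 117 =-0.30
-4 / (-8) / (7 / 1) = 1 / 14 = 0.07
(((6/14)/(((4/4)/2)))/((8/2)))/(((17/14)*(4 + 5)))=1/51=0.02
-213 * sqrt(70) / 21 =-71 * sqrt(70) / 7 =-84.86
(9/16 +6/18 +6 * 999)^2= 82802940025/2304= 35938776.05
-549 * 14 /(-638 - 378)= 3843 /508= 7.56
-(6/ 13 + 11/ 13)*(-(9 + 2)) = 187/ 13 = 14.38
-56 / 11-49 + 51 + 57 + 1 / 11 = 54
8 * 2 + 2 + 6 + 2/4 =49/2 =24.50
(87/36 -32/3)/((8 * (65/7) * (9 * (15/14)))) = -539/46800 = -0.01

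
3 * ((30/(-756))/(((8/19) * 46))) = -95/15456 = -0.01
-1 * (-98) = 98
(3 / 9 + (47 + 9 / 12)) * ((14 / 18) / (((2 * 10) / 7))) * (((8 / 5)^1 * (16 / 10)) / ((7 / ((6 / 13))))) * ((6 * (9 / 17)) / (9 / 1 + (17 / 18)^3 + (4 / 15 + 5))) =1130661504 / 2434210025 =0.46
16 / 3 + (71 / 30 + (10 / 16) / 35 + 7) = 4121 / 280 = 14.72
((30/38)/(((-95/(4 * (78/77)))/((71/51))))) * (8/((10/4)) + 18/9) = -0.24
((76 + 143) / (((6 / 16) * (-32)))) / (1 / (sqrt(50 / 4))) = -365 * sqrt(2) / 8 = -64.52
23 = 23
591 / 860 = 0.69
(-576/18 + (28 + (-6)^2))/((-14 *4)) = -4/7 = -0.57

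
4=4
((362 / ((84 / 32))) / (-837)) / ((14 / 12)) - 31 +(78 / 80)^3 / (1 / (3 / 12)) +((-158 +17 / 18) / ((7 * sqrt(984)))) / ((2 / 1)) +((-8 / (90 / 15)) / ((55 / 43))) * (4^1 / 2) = -33.35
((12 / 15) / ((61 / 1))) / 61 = 4 / 18605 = 0.00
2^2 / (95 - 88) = 4 / 7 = 0.57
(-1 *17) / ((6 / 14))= -119 / 3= -39.67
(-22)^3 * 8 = -85184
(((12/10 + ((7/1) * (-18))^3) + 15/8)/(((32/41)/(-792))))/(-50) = -324780548103/8000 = -40597568.51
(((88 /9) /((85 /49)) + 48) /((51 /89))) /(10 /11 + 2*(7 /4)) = 80340656 /3784455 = 21.23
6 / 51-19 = -18.88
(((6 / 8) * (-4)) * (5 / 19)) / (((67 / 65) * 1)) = -975 / 1273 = -0.77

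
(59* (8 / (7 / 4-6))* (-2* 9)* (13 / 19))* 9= 3976128 / 323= 12309.99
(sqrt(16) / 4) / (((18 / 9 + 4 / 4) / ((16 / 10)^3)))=512 / 375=1.37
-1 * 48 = -48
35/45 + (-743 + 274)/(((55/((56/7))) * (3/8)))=-89663/495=-181.14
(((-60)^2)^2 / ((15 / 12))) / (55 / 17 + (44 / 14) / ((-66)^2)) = 244290816000 / 76247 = 3203940.04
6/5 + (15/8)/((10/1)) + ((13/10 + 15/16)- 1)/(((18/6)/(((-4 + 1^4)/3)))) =39/40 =0.98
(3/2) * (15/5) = 9/2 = 4.50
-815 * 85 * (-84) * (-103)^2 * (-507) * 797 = -24945749139320100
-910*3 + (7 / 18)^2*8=-221032 / 81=-2728.79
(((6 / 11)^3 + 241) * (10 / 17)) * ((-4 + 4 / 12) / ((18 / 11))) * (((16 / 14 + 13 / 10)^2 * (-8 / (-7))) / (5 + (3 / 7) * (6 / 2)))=-347628921 / 1007930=-344.89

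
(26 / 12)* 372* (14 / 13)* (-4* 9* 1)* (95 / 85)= -593712 / 17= -34924.24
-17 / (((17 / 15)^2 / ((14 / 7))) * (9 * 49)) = -50 / 833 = -0.06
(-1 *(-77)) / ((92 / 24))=462 / 23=20.09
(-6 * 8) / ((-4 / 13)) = 156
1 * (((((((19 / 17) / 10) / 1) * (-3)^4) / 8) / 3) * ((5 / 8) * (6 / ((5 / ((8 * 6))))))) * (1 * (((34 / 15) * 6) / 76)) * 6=729 / 50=14.58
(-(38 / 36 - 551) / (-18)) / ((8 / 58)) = -287071 / 1296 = -221.51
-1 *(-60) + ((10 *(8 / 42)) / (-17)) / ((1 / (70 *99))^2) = -91474980 / 17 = -5380881.18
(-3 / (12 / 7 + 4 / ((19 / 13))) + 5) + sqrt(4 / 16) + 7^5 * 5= 49751577 / 592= 84039.83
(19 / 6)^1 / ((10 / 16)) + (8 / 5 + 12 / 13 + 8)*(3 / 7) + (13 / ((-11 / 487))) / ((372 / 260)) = -182781773 / 465465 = -392.69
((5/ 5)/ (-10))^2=1/ 100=0.01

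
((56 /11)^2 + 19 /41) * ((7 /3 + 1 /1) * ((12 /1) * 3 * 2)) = 31410000 /4961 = 6331.38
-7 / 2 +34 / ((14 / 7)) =27 / 2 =13.50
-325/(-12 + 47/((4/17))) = -1300/751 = -1.73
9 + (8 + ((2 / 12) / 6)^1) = 613 / 36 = 17.03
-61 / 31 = -1.97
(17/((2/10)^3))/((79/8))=17000/79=215.19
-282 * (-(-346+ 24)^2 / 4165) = 7020.14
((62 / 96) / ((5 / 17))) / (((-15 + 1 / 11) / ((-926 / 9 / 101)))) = 0.15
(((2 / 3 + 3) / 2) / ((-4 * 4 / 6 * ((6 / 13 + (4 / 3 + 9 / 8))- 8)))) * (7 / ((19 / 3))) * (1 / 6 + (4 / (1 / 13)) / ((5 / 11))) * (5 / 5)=10321311 / 602300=17.14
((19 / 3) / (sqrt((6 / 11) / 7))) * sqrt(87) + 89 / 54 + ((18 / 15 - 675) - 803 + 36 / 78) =-5176163 / 3510 + 19 * sqrt(4466) / 6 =-1263.07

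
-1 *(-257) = 257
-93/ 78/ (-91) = 31/ 2366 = 0.01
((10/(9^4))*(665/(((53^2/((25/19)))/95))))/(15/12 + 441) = 3325000/32602402881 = 0.00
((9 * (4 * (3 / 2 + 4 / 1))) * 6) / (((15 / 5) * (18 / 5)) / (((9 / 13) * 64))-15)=-63360 / 787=-80.51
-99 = -99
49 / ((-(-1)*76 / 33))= 1617 / 76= 21.28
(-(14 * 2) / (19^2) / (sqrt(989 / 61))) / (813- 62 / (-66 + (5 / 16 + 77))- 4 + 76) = -5068 * sqrt(60329) / 56836517597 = -0.00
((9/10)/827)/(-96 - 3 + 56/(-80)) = -0.00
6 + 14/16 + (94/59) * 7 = 8509/472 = 18.03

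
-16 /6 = -8 /3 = -2.67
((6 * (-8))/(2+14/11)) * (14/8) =-77/3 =-25.67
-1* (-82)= 82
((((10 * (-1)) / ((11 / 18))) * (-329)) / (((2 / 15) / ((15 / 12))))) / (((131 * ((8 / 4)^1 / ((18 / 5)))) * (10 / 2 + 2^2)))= 222075 / 2882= 77.06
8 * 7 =56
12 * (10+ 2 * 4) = 216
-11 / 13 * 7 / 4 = -77 / 52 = -1.48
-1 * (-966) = 966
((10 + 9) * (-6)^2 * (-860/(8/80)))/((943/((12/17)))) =-70588800/16031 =-4403.27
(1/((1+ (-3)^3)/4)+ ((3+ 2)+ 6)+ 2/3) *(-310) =-139190/39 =-3568.97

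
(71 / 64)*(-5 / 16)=-355 / 1024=-0.35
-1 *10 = -10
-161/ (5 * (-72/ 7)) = 1127/ 360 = 3.13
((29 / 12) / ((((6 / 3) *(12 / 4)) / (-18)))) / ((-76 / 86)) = 1247 / 152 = 8.20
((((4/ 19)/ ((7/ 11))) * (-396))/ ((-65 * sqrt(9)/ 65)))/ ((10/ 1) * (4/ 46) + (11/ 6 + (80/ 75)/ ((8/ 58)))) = 4007520/ 957733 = 4.18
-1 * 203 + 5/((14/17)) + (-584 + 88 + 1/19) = -184305/266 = -692.88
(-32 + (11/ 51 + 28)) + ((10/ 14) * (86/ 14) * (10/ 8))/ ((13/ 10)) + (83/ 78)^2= 1.57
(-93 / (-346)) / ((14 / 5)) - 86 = -416119 / 4844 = -85.90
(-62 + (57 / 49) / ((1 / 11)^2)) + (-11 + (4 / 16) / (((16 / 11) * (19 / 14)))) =2022333 / 29792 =67.88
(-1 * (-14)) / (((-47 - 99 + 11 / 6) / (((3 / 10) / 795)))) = -42 / 1146125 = -0.00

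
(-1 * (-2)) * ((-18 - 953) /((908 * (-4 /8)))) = 4.28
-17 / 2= -8.50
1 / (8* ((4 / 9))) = 9 / 32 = 0.28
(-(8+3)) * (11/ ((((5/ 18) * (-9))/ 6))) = 1452/ 5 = 290.40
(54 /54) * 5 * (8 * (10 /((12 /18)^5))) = 6075 /2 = 3037.50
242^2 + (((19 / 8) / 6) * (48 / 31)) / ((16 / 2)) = 14523891 / 248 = 58564.08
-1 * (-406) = 406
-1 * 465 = -465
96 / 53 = 1.81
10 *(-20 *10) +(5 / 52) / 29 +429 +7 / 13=-2368251 / 1508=-1570.46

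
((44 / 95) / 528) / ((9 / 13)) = 13 / 10260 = 0.00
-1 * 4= -4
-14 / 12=-7 / 6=-1.17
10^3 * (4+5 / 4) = 5250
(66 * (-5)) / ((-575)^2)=-66 / 66125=-0.00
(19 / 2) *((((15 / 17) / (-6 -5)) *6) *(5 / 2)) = -4275 / 374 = -11.43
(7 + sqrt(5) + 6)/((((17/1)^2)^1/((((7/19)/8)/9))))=7 * sqrt(5)/395352 + 91/395352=0.00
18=18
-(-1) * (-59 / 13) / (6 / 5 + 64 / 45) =-45 / 26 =-1.73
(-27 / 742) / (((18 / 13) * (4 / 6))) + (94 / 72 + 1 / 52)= 446351 / 347256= 1.29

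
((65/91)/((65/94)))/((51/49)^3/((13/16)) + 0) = 789929/1061208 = 0.74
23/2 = 11.50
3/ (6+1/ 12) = 36/ 73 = 0.49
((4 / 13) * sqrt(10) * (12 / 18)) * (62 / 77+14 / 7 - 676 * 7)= -2913184 * sqrt(10) / 3003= -3067.70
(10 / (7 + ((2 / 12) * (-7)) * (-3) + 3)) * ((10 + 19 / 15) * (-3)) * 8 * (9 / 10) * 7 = -18928 / 15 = -1261.87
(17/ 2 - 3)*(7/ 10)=77/ 20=3.85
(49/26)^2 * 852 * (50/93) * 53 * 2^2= 1806992600/5239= 344911.74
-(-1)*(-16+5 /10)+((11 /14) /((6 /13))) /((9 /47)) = -4997 /756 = -6.61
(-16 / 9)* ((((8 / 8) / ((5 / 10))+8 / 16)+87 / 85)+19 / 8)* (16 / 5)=-42784 / 1275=-33.56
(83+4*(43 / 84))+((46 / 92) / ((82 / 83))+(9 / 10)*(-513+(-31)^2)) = 8416339 / 17220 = 488.75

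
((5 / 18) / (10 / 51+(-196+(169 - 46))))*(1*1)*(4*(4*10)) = -6800 / 11139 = -0.61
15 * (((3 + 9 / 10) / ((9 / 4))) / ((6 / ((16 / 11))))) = 208 / 33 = 6.30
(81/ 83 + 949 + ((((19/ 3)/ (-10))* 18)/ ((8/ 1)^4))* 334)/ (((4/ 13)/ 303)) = 3177250351977/ 3399680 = 934573.36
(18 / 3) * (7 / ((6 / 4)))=28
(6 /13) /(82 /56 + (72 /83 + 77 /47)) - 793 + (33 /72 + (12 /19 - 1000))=-1535342652385 /856874616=-1791.79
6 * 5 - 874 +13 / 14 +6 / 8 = -23585 / 28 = -842.32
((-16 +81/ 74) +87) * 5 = 26675/ 74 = 360.47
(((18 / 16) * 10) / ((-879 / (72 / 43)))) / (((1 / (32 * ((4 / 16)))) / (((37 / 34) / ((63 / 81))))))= -359640 / 1499281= -0.24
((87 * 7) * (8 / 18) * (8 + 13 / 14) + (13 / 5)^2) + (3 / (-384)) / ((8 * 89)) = 16564605877 / 6835200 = 2423.43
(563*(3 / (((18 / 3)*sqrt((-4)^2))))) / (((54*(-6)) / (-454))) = 127801 / 1296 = 98.61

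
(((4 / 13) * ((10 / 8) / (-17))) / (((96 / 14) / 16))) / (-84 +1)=35 / 55029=0.00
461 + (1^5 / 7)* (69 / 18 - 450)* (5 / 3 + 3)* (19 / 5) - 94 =-763.29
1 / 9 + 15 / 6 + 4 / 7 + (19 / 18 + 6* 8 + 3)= 1160 / 21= 55.24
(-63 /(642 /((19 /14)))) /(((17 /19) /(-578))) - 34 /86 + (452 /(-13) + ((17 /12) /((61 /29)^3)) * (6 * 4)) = 1480410648607 /27152829106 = 54.52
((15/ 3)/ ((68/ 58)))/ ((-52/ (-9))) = 1305/ 1768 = 0.74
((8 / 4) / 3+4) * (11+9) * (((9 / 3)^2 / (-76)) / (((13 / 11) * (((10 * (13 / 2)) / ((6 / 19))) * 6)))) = -462 / 61009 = -0.01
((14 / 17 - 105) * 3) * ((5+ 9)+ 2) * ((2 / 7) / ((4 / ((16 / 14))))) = -48576 / 119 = -408.20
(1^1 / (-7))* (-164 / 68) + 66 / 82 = 5608 / 4879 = 1.15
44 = 44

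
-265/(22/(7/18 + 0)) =-1855/396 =-4.68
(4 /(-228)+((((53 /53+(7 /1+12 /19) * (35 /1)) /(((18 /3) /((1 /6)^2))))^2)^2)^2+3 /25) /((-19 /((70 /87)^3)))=-0.16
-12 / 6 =-2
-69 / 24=-23 / 8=-2.88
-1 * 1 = -1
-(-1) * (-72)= -72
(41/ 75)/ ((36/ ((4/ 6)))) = 41/ 4050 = 0.01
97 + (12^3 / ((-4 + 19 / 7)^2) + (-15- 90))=3112 / 3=1037.33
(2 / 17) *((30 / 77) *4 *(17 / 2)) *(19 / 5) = 456 / 77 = 5.92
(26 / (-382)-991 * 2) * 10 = -3785750 / 191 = -19820.68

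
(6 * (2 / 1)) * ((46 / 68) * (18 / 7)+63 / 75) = 92088 / 2975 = 30.95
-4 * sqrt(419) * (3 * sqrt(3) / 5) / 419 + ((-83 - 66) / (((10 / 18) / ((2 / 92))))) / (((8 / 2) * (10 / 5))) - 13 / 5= -3.53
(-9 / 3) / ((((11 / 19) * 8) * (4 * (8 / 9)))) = -513 / 2816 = -0.18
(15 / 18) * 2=5 / 3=1.67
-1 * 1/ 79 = -1/ 79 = -0.01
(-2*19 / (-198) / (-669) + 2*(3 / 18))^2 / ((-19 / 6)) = -973110728 / 27781453953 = -0.04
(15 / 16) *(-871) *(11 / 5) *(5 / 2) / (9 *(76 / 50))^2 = -29940625 / 1247616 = -24.00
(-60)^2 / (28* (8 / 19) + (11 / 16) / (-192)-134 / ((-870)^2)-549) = -13253621760000 / 1977787479251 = -6.70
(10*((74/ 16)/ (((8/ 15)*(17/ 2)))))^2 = 7700625/ 73984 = 104.09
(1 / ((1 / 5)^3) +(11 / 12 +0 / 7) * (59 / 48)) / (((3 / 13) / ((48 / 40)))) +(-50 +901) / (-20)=613.31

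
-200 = -200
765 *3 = 2295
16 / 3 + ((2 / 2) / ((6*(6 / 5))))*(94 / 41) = 4171 / 738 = 5.65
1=1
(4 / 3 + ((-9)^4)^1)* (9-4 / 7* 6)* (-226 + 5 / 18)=-1039847653 / 126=-8252759.15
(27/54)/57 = 1/114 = 0.01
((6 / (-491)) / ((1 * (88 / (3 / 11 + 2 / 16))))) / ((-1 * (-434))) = -15 / 117871424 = -0.00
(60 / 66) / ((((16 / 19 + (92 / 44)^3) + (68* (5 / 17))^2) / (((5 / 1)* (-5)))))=-574750 / 10368069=-0.06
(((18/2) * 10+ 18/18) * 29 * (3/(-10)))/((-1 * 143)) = 609/110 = 5.54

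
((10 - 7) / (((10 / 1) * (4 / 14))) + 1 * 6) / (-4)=-141 / 80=-1.76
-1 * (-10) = 10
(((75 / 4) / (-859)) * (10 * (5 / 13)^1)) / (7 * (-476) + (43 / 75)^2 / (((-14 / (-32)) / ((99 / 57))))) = 467578125 / 18550443425384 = 0.00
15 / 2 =7.50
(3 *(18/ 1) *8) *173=74736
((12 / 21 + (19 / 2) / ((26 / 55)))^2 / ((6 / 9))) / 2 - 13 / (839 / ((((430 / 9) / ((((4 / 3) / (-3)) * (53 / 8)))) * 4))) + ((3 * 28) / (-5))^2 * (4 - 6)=-143234634611911 / 589169963200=-243.11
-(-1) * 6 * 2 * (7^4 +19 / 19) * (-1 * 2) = -57648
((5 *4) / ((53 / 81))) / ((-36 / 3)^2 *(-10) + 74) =-0.02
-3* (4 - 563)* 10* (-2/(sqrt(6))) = -5590* sqrt(6) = -13692.65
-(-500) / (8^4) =125 / 1024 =0.12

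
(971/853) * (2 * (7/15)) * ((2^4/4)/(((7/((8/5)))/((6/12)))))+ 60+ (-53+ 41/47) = 25131134/3006825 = 8.36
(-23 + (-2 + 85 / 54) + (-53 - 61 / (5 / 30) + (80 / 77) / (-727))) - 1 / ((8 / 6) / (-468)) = -276372643 / 3022866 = -91.43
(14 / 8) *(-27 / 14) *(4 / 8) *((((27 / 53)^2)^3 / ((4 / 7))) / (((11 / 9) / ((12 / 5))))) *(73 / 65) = -144321493141791 / 1267801456578800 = -0.11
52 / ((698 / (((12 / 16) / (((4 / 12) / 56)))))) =3276 / 349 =9.39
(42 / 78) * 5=35 / 13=2.69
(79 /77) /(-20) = -79 /1540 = -0.05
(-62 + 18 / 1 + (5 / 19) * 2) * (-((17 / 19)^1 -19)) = -284144 / 361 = -787.10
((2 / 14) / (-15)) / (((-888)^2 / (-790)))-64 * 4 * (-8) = 2048.00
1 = 1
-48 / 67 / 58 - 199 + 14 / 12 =-2306485 / 11658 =-197.85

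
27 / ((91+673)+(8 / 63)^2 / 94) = 0.04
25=25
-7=-7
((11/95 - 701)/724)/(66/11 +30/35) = -58261/412680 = -0.14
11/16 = 0.69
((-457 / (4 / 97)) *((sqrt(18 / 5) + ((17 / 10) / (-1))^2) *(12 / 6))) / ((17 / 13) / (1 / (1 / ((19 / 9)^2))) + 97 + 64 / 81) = -4869914653773 / 7456958000 - 50552747271 *sqrt(10) / 372847900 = -1081.83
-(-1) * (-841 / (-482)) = 1.74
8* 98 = 784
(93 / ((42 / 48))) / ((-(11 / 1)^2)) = -744 / 847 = -0.88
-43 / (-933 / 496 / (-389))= -8296592 / 933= -8892.38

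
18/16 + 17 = 145/8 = 18.12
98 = 98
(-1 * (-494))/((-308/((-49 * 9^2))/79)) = 11063871/22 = 502903.23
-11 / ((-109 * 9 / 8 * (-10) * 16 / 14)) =-77 / 9810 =-0.01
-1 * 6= -6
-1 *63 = -63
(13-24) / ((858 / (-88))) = 44 / 39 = 1.13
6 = 6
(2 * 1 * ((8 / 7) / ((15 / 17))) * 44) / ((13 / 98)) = 167552 / 195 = 859.24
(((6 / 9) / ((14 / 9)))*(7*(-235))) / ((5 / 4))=-564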